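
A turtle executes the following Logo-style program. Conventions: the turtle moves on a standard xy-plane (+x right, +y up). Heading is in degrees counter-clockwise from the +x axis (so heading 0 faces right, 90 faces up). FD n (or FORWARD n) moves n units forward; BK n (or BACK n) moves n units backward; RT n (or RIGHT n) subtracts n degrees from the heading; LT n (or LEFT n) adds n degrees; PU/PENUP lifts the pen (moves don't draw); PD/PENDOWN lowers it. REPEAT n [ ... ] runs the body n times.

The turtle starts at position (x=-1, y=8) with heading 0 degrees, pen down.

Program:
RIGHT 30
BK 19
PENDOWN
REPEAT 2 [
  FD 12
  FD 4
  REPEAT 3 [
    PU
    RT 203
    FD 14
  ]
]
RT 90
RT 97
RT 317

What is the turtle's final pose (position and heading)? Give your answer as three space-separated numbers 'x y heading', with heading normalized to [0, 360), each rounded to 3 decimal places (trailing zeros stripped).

Answer: -13.588 29.974 48

Derivation:
Executing turtle program step by step:
Start: pos=(-1,8), heading=0, pen down
RT 30: heading 0 -> 330
BK 19: (-1,8) -> (-17.454,17.5) [heading=330, draw]
PD: pen down
REPEAT 2 [
  -- iteration 1/2 --
  FD 12: (-17.454,17.5) -> (-7.062,11.5) [heading=330, draw]
  FD 4: (-7.062,11.5) -> (-3.598,9.5) [heading=330, draw]
  REPEAT 3 [
    -- iteration 1/3 --
    PU: pen up
    RT 203: heading 330 -> 127
    FD 14: (-3.598,9.5) -> (-12.023,20.681) [heading=127, move]
    -- iteration 2/3 --
    PU: pen up
    RT 203: heading 127 -> 284
    FD 14: (-12.023,20.681) -> (-8.637,7.097) [heading=284, move]
    -- iteration 3/3 --
    PU: pen up
    RT 203: heading 284 -> 81
    FD 14: (-8.637,7.097) -> (-6.446,20.924) [heading=81, move]
  ]
  -- iteration 2/2 --
  FD 12: (-6.446,20.924) -> (-4.569,32.777) [heading=81, move]
  FD 4: (-4.569,32.777) -> (-3.944,36.727) [heading=81, move]
  REPEAT 3 [
    -- iteration 1/3 --
    PU: pen up
    RT 203: heading 81 -> 238
    FD 14: (-3.944,36.727) -> (-11.362,24.855) [heading=238, move]
    -- iteration 2/3 --
    PU: pen up
    RT 203: heading 238 -> 35
    FD 14: (-11.362,24.855) -> (0.106,32.885) [heading=35, move]
    -- iteration 3/3 --
    PU: pen up
    RT 203: heading 35 -> 192
    FD 14: (0.106,32.885) -> (-13.588,29.974) [heading=192, move]
  ]
]
RT 90: heading 192 -> 102
RT 97: heading 102 -> 5
RT 317: heading 5 -> 48
Final: pos=(-13.588,29.974), heading=48, 3 segment(s) drawn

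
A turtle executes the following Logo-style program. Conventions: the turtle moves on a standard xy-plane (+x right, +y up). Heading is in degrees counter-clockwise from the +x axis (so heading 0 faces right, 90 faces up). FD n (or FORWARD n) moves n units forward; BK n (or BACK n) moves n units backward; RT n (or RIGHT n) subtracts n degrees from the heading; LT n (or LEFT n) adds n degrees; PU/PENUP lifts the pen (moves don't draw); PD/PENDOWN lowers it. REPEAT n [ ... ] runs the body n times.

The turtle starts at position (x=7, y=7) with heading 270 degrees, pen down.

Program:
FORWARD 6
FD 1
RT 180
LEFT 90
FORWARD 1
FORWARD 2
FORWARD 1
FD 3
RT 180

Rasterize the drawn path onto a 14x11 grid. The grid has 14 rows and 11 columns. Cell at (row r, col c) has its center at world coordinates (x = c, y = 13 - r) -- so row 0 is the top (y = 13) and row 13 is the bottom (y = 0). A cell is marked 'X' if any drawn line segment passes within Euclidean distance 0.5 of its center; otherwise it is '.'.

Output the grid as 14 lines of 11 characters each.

Segment 0: (7,7) -> (7,1)
Segment 1: (7,1) -> (7,0)
Segment 2: (7,0) -> (6,0)
Segment 3: (6,0) -> (4,0)
Segment 4: (4,0) -> (3,0)
Segment 5: (3,0) -> (-0,0)

Answer: ...........
...........
...........
...........
...........
...........
.......X...
.......X...
.......X...
.......X...
.......X...
.......X...
.......X...
XXXXXXXX...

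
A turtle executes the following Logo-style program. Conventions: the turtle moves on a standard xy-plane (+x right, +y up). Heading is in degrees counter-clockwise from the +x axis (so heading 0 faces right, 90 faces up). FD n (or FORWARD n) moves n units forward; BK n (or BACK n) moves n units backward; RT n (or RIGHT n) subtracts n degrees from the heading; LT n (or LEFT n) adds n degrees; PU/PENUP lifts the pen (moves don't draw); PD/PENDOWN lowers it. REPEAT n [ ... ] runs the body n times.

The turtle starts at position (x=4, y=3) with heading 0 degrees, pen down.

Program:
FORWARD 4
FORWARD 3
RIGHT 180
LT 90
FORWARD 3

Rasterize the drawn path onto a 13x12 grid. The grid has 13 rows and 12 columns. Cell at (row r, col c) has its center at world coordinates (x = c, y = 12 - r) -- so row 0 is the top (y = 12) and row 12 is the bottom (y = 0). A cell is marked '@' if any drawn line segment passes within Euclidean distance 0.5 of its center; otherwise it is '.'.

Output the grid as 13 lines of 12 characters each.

Segment 0: (4,3) -> (8,3)
Segment 1: (8,3) -> (11,3)
Segment 2: (11,3) -> (11,0)

Answer: ............
............
............
............
............
............
............
............
............
....@@@@@@@@
...........@
...........@
...........@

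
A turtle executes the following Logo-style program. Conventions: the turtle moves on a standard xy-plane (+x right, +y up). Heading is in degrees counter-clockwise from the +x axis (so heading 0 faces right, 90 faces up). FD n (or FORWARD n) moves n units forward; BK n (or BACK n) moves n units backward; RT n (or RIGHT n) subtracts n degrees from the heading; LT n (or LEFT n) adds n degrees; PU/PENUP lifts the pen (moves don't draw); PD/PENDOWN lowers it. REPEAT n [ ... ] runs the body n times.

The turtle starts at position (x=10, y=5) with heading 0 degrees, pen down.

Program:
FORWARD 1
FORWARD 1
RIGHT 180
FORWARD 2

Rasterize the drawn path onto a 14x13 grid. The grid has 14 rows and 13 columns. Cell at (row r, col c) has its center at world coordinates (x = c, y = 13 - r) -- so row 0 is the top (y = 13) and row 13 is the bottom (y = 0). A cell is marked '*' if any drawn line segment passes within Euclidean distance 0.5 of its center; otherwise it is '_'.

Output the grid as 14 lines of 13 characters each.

Segment 0: (10,5) -> (11,5)
Segment 1: (11,5) -> (12,5)
Segment 2: (12,5) -> (10,5)

Answer: _____________
_____________
_____________
_____________
_____________
_____________
_____________
_____________
__________***
_____________
_____________
_____________
_____________
_____________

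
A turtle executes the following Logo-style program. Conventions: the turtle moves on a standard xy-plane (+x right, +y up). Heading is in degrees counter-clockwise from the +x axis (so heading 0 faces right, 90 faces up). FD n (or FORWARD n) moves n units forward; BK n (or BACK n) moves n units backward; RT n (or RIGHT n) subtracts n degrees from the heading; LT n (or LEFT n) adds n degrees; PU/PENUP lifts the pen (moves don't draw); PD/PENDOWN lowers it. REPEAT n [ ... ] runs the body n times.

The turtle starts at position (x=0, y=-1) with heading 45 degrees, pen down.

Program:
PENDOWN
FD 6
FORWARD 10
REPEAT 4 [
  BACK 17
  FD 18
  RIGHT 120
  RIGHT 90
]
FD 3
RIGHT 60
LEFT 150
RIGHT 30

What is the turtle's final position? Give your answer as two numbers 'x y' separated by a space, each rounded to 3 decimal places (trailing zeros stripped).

Executing turtle program step by step:
Start: pos=(0,-1), heading=45, pen down
PD: pen down
FD 6: (0,-1) -> (4.243,3.243) [heading=45, draw]
FD 10: (4.243,3.243) -> (11.314,10.314) [heading=45, draw]
REPEAT 4 [
  -- iteration 1/4 --
  BK 17: (11.314,10.314) -> (-0.707,-1.707) [heading=45, draw]
  FD 18: (-0.707,-1.707) -> (12.021,11.021) [heading=45, draw]
  RT 120: heading 45 -> 285
  RT 90: heading 285 -> 195
  -- iteration 2/4 --
  BK 17: (12.021,11.021) -> (28.442,15.421) [heading=195, draw]
  FD 18: (28.442,15.421) -> (11.055,10.762) [heading=195, draw]
  RT 120: heading 195 -> 75
  RT 90: heading 75 -> 345
  -- iteration 3/4 --
  BK 17: (11.055,10.762) -> (-5.366,15.162) [heading=345, draw]
  FD 18: (-5.366,15.162) -> (12.021,10.503) [heading=345, draw]
  RT 120: heading 345 -> 225
  RT 90: heading 225 -> 135
  -- iteration 4/4 --
  BK 17: (12.021,10.503) -> (24.042,-1.518) [heading=135, draw]
  FD 18: (24.042,-1.518) -> (11.314,11.21) [heading=135, draw]
  RT 120: heading 135 -> 15
  RT 90: heading 15 -> 285
]
FD 3: (11.314,11.21) -> (12.09,8.313) [heading=285, draw]
RT 60: heading 285 -> 225
LT 150: heading 225 -> 15
RT 30: heading 15 -> 345
Final: pos=(12.09,8.313), heading=345, 11 segment(s) drawn

Answer: 12.09 8.313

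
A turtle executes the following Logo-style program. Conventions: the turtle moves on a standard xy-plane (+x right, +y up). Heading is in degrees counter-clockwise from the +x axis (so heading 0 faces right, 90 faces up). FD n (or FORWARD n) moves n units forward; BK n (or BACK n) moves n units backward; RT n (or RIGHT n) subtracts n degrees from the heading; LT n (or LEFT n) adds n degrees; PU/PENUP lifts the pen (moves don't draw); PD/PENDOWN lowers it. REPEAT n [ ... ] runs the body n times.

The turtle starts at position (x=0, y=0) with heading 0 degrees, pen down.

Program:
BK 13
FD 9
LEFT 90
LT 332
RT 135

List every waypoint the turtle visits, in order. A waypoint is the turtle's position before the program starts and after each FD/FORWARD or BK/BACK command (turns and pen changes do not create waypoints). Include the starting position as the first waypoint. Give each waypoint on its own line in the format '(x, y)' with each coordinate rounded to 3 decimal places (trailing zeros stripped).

Answer: (0, 0)
(-13, 0)
(-4, 0)

Derivation:
Executing turtle program step by step:
Start: pos=(0,0), heading=0, pen down
BK 13: (0,0) -> (-13,0) [heading=0, draw]
FD 9: (-13,0) -> (-4,0) [heading=0, draw]
LT 90: heading 0 -> 90
LT 332: heading 90 -> 62
RT 135: heading 62 -> 287
Final: pos=(-4,0), heading=287, 2 segment(s) drawn
Waypoints (3 total):
(0, 0)
(-13, 0)
(-4, 0)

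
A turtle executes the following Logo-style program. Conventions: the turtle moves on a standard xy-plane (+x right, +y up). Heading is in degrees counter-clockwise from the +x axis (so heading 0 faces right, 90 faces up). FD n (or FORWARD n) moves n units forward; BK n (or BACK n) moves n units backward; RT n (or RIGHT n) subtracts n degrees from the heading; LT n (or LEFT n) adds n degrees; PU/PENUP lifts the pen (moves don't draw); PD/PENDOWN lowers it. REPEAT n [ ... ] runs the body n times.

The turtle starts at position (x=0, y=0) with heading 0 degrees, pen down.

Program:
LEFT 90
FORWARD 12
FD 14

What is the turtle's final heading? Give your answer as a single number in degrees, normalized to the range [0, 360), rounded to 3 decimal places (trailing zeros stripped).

Answer: 90

Derivation:
Executing turtle program step by step:
Start: pos=(0,0), heading=0, pen down
LT 90: heading 0 -> 90
FD 12: (0,0) -> (0,12) [heading=90, draw]
FD 14: (0,12) -> (0,26) [heading=90, draw]
Final: pos=(0,26), heading=90, 2 segment(s) drawn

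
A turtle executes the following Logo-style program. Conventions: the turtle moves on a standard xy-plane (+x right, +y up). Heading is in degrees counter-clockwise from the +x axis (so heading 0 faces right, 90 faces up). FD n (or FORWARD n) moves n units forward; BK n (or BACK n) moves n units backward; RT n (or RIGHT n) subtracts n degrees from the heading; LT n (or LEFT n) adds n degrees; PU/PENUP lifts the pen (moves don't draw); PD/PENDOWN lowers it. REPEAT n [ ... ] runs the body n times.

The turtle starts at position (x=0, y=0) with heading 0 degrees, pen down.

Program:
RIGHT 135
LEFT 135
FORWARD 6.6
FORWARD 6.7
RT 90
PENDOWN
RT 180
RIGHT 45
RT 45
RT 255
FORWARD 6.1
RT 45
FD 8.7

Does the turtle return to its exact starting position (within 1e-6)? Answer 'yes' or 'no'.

Answer: no

Derivation:
Executing turtle program step by step:
Start: pos=(0,0), heading=0, pen down
RT 135: heading 0 -> 225
LT 135: heading 225 -> 0
FD 6.6: (0,0) -> (6.6,0) [heading=0, draw]
FD 6.7: (6.6,0) -> (13.3,0) [heading=0, draw]
RT 90: heading 0 -> 270
PD: pen down
RT 180: heading 270 -> 90
RT 45: heading 90 -> 45
RT 45: heading 45 -> 0
RT 255: heading 0 -> 105
FD 6.1: (13.3,0) -> (11.721,5.892) [heading=105, draw]
RT 45: heading 105 -> 60
FD 8.7: (11.721,5.892) -> (16.071,13.427) [heading=60, draw]
Final: pos=(16.071,13.427), heading=60, 4 segment(s) drawn

Start position: (0, 0)
Final position: (16.071, 13.427)
Distance = 20.942; >= 1e-6 -> NOT closed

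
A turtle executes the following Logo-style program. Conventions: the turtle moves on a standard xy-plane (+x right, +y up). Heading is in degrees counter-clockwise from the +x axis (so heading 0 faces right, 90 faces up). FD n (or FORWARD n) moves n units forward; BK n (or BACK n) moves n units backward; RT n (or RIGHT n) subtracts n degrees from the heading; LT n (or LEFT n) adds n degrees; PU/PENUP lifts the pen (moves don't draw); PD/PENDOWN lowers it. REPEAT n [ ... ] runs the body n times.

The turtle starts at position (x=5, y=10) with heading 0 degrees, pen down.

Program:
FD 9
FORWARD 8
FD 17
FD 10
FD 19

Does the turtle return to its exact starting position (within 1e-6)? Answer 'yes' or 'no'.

Answer: no

Derivation:
Executing turtle program step by step:
Start: pos=(5,10), heading=0, pen down
FD 9: (5,10) -> (14,10) [heading=0, draw]
FD 8: (14,10) -> (22,10) [heading=0, draw]
FD 17: (22,10) -> (39,10) [heading=0, draw]
FD 10: (39,10) -> (49,10) [heading=0, draw]
FD 19: (49,10) -> (68,10) [heading=0, draw]
Final: pos=(68,10), heading=0, 5 segment(s) drawn

Start position: (5, 10)
Final position: (68, 10)
Distance = 63; >= 1e-6 -> NOT closed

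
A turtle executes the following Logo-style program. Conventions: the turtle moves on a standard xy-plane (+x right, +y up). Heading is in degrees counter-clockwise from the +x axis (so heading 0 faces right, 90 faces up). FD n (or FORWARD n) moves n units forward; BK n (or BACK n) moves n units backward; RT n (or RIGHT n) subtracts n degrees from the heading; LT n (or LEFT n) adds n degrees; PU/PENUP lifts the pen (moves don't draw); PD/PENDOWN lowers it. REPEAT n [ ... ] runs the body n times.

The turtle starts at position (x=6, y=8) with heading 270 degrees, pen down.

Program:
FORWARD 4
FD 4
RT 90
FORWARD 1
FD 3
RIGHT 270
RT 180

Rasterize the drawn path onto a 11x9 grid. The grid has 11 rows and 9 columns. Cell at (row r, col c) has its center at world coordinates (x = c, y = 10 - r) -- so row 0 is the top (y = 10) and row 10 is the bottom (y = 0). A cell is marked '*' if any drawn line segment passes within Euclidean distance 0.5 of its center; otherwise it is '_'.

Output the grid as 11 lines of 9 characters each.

Segment 0: (6,8) -> (6,4)
Segment 1: (6,4) -> (6,0)
Segment 2: (6,0) -> (5,0)
Segment 3: (5,0) -> (2,0)

Answer: _________
_________
______*__
______*__
______*__
______*__
______*__
______*__
______*__
______*__
__*****__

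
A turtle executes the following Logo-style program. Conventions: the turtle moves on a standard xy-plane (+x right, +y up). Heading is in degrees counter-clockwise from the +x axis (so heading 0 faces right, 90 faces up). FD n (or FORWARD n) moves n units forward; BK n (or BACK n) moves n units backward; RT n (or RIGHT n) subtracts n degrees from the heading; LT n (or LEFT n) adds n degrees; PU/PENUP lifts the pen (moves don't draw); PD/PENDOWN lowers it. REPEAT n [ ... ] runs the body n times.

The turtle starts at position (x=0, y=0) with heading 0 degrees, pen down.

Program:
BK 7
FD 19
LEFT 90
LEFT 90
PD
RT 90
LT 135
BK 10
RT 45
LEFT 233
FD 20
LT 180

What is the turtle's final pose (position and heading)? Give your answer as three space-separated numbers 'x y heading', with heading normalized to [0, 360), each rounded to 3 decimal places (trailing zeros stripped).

Answer: 31.107 23.044 233

Derivation:
Executing turtle program step by step:
Start: pos=(0,0), heading=0, pen down
BK 7: (0,0) -> (-7,0) [heading=0, draw]
FD 19: (-7,0) -> (12,0) [heading=0, draw]
LT 90: heading 0 -> 90
LT 90: heading 90 -> 180
PD: pen down
RT 90: heading 180 -> 90
LT 135: heading 90 -> 225
BK 10: (12,0) -> (19.071,7.071) [heading=225, draw]
RT 45: heading 225 -> 180
LT 233: heading 180 -> 53
FD 20: (19.071,7.071) -> (31.107,23.044) [heading=53, draw]
LT 180: heading 53 -> 233
Final: pos=(31.107,23.044), heading=233, 4 segment(s) drawn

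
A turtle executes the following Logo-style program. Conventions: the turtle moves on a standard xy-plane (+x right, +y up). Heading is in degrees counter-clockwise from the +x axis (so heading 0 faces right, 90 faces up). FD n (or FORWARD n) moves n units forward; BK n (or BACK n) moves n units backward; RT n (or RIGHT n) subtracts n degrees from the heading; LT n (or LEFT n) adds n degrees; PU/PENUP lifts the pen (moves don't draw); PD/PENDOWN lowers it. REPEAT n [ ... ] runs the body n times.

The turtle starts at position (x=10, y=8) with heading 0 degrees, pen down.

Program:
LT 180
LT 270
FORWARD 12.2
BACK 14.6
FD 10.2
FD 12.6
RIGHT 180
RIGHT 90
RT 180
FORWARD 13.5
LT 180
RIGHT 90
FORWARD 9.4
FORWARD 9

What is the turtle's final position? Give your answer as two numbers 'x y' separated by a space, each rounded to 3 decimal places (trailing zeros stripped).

Executing turtle program step by step:
Start: pos=(10,8), heading=0, pen down
LT 180: heading 0 -> 180
LT 270: heading 180 -> 90
FD 12.2: (10,8) -> (10,20.2) [heading=90, draw]
BK 14.6: (10,20.2) -> (10,5.6) [heading=90, draw]
FD 10.2: (10,5.6) -> (10,15.8) [heading=90, draw]
FD 12.6: (10,15.8) -> (10,28.4) [heading=90, draw]
RT 180: heading 90 -> 270
RT 90: heading 270 -> 180
RT 180: heading 180 -> 0
FD 13.5: (10,28.4) -> (23.5,28.4) [heading=0, draw]
LT 180: heading 0 -> 180
RT 90: heading 180 -> 90
FD 9.4: (23.5,28.4) -> (23.5,37.8) [heading=90, draw]
FD 9: (23.5,37.8) -> (23.5,46.8) [heading=90, draw]
Final: pos=(23.5,46.8), heading=90, 7 segment(s) drawn

Answer: 23.5 46.8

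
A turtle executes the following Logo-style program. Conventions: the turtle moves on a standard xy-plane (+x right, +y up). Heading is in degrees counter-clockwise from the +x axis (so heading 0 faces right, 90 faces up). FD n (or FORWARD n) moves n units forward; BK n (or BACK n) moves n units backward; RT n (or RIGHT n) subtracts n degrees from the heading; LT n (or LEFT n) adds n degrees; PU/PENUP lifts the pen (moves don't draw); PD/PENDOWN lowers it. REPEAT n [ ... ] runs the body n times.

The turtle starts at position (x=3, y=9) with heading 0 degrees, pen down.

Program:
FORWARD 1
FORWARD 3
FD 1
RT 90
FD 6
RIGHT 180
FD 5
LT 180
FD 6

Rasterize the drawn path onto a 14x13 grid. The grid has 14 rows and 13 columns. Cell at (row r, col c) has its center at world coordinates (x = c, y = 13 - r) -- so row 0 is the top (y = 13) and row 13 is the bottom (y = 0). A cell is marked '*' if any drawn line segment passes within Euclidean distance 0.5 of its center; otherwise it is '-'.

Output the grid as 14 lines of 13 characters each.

Segment 0: (3,9) -> (4,9)
Segment 1: (4,9) -> (7,9)
Segment 2: (7,9) -> (8,9)
Segment 3: (8,9) -> (8,3)
Segment 4: (8,3) -> (8,8)
Segment 5: (8,8) -> (8,2)

Answer: -------------
-------------
-------------
-------------
---******----
--------*----
--------*----
--------*----
--------*----
--------*----
--------*----
--------*----
-------------
-------------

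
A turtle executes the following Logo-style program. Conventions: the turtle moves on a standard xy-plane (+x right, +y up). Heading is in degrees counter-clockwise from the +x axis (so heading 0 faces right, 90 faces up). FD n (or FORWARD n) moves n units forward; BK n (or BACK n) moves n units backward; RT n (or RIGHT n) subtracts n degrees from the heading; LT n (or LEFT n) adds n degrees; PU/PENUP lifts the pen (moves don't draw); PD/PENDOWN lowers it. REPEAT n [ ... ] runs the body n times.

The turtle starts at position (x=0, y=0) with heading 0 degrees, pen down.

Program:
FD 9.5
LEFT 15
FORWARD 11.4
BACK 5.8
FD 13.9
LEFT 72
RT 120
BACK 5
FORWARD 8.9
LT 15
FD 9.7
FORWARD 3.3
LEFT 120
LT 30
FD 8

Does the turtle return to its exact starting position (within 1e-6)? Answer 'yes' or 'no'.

Answer: no

Derivation:
Executing turtle program step by step:
Start: pos=(0,0), heading=0, pen down
FD 9.5: (0,0) -> (9.5,0) [heading=0, draw]
LT 15: heading 0 -> 15
FD 11.4: (9.5,0) -> (20.512,2.951) [heading=15, draw]
BK 5.8: (20.512,2.951) -> (14.909,1.449) [heading=15, draw]
FD 13.9: (14.909,1.449) -> (28.336,5.047) [heading=15, draw]
LT 72: heading 15 -> 87
RT 120: heading 87 -> 327
BK 5: (28.336,5.047) -> (24.142,7.77) [heading=327, draw]
FD 8.9: (24.142,7.77) -> (31.606,2.923) [heading=327, draw]
LT 15: heading 327 -> 342
FD 9.7: (31.606,2.923) -> (40.832,-0.075) [heading=342, draw]
FD 3.3: (40.832,-0.075) -> (43.97,-1.094) [heading=342, draw]
LT 120: heading 342 -> 102
LT 30: heading 102 -> 132
FD 8: (43.97,-1.094) -> (38.617,4.851) [heading=132, draw]
Final: pos=(38.617,4.851), heading=132, 9 segment(s) drawn

Start position: (0, 0)
Final position: (38.617, 4.851)
Distance = 38.921; >= 1e-6 -> NOT closed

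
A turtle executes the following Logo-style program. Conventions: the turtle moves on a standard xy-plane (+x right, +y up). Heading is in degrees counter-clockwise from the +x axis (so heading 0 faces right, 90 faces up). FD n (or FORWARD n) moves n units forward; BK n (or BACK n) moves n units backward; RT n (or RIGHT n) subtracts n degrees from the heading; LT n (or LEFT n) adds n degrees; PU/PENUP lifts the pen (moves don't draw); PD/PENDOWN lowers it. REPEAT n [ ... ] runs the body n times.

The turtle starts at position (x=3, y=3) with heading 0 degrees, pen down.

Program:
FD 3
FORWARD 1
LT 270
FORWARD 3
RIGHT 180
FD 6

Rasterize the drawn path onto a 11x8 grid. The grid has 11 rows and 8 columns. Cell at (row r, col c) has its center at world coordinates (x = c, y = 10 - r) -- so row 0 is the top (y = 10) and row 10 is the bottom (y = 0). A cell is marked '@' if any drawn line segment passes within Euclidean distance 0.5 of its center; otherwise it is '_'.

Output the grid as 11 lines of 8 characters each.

Segment 0: (3,3) -> (6,3)
Segment 1: (6,3) -> (7,3)
Segment 2: (7,3) -> (7,0)
Segment 3: (7,0) -> (7,6)

Answer: ________
________
________
________
_______@
_______@
_______@
___@@@@@
_______@
_______@
_______@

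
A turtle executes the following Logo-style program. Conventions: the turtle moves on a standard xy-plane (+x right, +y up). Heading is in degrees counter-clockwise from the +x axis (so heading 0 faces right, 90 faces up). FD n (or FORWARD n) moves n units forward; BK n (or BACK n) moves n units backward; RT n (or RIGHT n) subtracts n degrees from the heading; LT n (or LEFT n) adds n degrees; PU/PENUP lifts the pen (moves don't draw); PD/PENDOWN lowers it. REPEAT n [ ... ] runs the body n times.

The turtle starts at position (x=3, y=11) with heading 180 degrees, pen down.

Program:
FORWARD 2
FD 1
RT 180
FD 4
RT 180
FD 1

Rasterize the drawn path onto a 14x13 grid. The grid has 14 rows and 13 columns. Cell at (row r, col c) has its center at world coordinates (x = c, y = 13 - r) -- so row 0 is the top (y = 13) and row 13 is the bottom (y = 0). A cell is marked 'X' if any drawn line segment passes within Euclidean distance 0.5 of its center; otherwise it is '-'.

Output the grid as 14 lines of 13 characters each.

Segment 0: (3,11) -> (1,11)
Segment 1: (1,11) -> (0,11)
Segment 2: (0,11) -> (4,11)
Segment 3: (4,11) -> (3,11)

Answer: -------------
-------------
XXXXX--------
-------------
-------------
-------------
-------------
-------------
-------------
-------------
-------------
-------------
-------------
-------------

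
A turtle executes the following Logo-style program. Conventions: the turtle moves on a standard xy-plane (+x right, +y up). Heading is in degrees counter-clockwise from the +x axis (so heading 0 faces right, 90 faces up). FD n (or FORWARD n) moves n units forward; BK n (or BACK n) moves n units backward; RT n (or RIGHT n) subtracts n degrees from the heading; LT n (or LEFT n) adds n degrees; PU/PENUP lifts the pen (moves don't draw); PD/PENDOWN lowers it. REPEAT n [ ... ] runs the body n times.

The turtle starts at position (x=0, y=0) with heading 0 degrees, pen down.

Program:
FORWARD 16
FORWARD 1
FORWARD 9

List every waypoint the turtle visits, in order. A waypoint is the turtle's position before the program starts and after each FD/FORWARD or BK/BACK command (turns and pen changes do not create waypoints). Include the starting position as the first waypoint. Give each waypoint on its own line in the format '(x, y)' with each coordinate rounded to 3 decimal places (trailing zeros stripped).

Answer: (0, 0)
(16, 0)
(17, 0)
(26, 0)

Derivation:
Executing turtle program step by step:
Start: pos=(0,0), heading=0, pen down
FD 16: (0,0) -> (16,0) [heading=0, draw]
FD 1: (16,0) -> (17,0) [heading=0, draw]
FD 9: (17,0) -> (26,0) [heading=0, draw]
Final: pos=(26,0), heading=0, 3 segment(s) drawn
Waypoints (4 total):
(0, 0)
(16, 0)
(17, 0)
(26, 0)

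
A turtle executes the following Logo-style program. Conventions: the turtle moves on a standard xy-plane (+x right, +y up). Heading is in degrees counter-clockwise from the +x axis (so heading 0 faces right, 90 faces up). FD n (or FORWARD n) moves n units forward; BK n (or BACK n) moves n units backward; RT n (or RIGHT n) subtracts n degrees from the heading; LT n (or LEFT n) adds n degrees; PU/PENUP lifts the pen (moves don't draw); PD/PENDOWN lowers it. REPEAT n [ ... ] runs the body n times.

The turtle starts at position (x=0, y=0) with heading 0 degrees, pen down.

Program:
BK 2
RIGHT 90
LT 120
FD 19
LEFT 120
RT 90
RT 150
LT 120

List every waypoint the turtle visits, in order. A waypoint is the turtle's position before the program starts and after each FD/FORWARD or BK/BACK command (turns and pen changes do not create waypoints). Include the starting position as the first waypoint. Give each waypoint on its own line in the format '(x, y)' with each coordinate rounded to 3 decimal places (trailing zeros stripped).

Answer: (0, 0)
(-2, 0)
(14.454, 9.5)

Derivation:
Executing turtle program step by step:
Start: pos=(0,0), heading=0, pen down
BK 2: (0,0) -> (-2,0) [heading=0, draw]
RT 90: heading 0 -> 270
LT 120: heading 270 -> 30
FD 19: (-2,0) -> (14.454,9.5) [heading=30, draw]
LT 120: heading 30 -> 150
RT 90: heading 150 -> 60
RT 150: heading 60 -> 270
LT 120: heading 270 -> 30
Final: pos=(14.454,9.5), heading=30, 2 segment(s) drawn
Waypoints (3 total):
(0, 0)
(-2, 0)
(14.454, 9.5)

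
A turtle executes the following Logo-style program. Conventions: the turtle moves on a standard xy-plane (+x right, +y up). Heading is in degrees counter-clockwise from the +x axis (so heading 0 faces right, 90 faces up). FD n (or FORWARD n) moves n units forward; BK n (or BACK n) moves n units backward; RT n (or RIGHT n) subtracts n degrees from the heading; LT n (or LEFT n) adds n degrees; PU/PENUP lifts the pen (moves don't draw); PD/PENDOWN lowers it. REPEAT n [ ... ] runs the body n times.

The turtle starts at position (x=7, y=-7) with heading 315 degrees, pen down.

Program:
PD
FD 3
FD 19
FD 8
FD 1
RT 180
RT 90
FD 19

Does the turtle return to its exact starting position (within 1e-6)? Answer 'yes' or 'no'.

Answer: no

Derivation:
Executing turtle program step by step:
Start: pos=(7,-7), heading=315, pen down
PD: pen down
FD 3: (7,-7) -> (9.121,-9.121) [heading=315, draw]
FD 19: (9.121,-9.121) -> (22.556,-22.556) [heading=315, draw]
FD 8: (22.556,-22.556) -> (28.213,-28.213) [heading=315, draw]
FD 1: (28.213,-28.213) -> (28.92,-28.92) [heading=315, draw]
RT 180: heading 315 -> 135
RT 90: heading 135 -> 45
FD 19: (28.92,-28.92) -> (42.355,-15.485) [heading=45, draw]
Final: pos=(42.355,-15.485), heading=45, 5 segment(s) drawn

Start position: (7, -7)
Final position: (42.355, -15.485)
Distance = 36.359; >= 1e-6 -> NOT closed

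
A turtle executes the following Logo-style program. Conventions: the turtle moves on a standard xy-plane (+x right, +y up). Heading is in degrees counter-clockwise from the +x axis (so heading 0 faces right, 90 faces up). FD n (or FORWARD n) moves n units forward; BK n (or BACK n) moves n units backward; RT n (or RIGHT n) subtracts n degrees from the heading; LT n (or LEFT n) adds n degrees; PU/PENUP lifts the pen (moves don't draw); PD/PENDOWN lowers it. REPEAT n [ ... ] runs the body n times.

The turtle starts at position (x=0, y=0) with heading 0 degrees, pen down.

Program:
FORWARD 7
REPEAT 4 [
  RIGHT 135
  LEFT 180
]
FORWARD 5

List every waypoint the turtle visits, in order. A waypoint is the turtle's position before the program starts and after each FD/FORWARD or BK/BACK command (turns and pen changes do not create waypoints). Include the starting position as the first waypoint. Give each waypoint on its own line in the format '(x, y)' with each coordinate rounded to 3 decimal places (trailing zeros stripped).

Executing turtle program step by step:
Start: pos=(0,0), heading=0, pen down
FD 7: (0,0) -> (7,0) [heading=0, draw]
REPEAT 4 [
  -- iteration 1/4 --
  RT 135: heading 0 -> 225
  LT 180: heading 225 -> 45
  -- iteration 2/4 --
  RT 135: heading 45 -> 270
  LT 180: heading 270 -> 90
  -- iteration 3/4 --
  RT 135: heading 90 -> 315
  LT 180: heading 315 -> 135
  -- iteration 4/4 --
  RT 135: heading 135 -> 0
  LT 180: heading 0 -> 180
]
FD 5: (7,0) -> (2,0) [heading=180, draw]
Final: pos=(2,0), heading=180, 2 segment(s) drawn
Waypoints (3 total):
(0, 0)
(7, 0)
(2, 0)

Answer: (0, 0)
(7, 0)
(2, 0)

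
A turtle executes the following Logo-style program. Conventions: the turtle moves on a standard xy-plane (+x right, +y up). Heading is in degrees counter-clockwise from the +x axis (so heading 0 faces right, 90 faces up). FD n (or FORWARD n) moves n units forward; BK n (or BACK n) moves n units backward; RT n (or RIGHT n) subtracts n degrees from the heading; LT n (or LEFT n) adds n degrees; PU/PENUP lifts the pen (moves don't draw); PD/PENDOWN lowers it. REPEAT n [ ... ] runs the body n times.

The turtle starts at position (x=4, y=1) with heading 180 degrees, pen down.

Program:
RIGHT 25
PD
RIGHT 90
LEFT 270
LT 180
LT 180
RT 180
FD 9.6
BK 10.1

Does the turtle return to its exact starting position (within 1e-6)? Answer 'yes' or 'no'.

Answer: no

Derivation:
Executing turtle program step by step:
Start: pos=(4,1), heading=180, pen down
RT 25: heading 180 -> 155
PD: pen down
RT 90: heading 155 -> 65
LT 270: heading 65 -> 335
LT 180: heading 335 -> 155
LT 180: heading 155 -> 335
RT 180: heading 335 -> 155
FD 9.6: (4,1) -> (-4.701,5.057) [heading=155, draw]
BK 10.1: (-4.701,5.057) -> (4.453,0.789) [heading=155, draw]
Final: pos=(4.453,0.789), heading=155, 2 segment(s) drawn

Start position: (4, 1)
Final position: (4.453, 0.789)
Distance = 0.5; >= 1e-6 -> NOT closed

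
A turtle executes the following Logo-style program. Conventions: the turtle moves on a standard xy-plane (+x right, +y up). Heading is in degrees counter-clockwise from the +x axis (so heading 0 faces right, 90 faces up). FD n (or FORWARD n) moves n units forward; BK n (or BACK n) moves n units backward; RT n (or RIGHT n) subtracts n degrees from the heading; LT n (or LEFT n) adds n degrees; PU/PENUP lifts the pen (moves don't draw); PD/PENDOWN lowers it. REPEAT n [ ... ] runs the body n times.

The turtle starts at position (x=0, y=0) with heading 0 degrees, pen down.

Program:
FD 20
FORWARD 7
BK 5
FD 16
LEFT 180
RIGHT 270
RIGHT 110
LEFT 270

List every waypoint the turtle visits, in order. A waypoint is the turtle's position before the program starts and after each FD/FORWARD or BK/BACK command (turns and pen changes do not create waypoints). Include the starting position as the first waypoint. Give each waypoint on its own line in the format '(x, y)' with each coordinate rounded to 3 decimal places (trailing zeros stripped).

Answer: (0, 0)
(20, 0)
(27, 0)
(22, 0)
(38, 0)

Derivation:
Executing turtle program step by step:
Start: pos=(0,0), heading=0, pen down
FD 20: (0,0) -> (20,0) [heading=0, draw]
FD 7: (20,0) -> (27,0) [heading=0, draw]
BK 5: (27,0) -> (22,0) [heading=0, draw]
FD 16: (22,0) -> (38,0) [heading=0, draw]
LT 180: heading 0 -> 180
RT 270: heading 180 -> 270
RT 110: heading 270 -> 160
LT 270: heading 160 -> 70
Final: pos=(38,0), heading=70, 4 segment(s) drawn
Waypoints (5 total):
(0, 0)
(20, 0)
(27, 0)
(22, 0)
(38, 0)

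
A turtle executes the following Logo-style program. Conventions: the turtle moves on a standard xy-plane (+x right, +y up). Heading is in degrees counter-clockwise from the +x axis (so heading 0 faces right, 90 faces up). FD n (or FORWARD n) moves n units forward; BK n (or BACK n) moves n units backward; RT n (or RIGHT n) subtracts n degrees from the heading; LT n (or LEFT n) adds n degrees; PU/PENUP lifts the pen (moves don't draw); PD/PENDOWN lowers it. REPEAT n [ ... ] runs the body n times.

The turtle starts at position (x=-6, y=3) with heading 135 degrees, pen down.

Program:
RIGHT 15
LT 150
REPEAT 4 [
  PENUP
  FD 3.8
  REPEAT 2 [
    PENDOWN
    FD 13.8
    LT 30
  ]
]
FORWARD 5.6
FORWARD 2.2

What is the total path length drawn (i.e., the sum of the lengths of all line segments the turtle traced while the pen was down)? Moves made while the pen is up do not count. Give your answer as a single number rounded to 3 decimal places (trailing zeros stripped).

Answer: 118.2

Derivation:
Executing turtle program step by step:
Start: pos=(-6,3), heading=135, pen down
RT 15: heading 135 -> 120
LT 150: heading 120 -> 270
REPEAT 4 [
  -- iteration 1/4 --
  PU: pen up
  FD 3.8: (-6,3) -> (-6,-0.8) [heading=270, move]
  REPEAT 2 [
    -- iteration 1/2 --
    PD: pen down
    FD 13.8: (-6,-0.8) -> (-6,-14.6) [heading=270, draw]
    LT 30: heading 270 -> 300
    -- iteration 2/2 --
    PD: pen down
    FD 13.8: (-6,-14.6) -> (0.9,-26.551) [heading=300, draw]
    LT 30: heading 300 -> 330
  ]
  -- iteration 2/4 --
  PU: pen up
  FD 3.8: (0.9,-26.551) -> (4.191,-28.451) [heading=330, move]
  REPEAT 2 [
    -- iteration 1/2 --
    PD: pen down
    FD 13.8: (4.191,-28.451) -> (16.142,-35.351) [heading=330, draw]
    LT 30: heading 330 -> 0
    -- iteration 2/2 --
    PD: pen down
    FD 13.8: (16.142,-35.351) -> (29.942,-35.351) [heading=0, draw]
    LT 30: heading 0 -> 30
  ]
  -- iteration 3/4 --
  PU: pen up
  FD 3.8: (29.942,-35.351) -> (33.233,-33.451) [heading=30, move]
  REPEAT 2 [
    -- iteration 1/2 --
    PD: pen down
    FD 13.8: (33.233,-33.451) -> (45.184,-26.551) [heading=30, draw]
    LT 30: heading 30 -> 60
    -- iteration 2/2 --
    PD: pen down
    FD 13.8: (45.184,-26.551) -> (52.084,-14.6) [heading=60, draw]
    LT 30: heading 60 -> 90
  ]
  -- iteration 4/4 --
  PU: pen up
  FD 3.8: (52.084,-14.6) -> (52.084,-10.8) [heading=90, move]
  REPEAT 2 [
    -- iteration 1/2 --
    PD: pen down
    FD 13.8: (52.084,-10.8) -> (52.084,3) [heading=90, draw]
    LT 30: heading 90 -> 120
    -- iteration 2/2 --
    PD: pen down
    FD 13.8: (52.084,3) -> (45.184,14.951) [heading=120, draw]
    LT 30: heading 120 -> 150
  ]
]
FD 5.6: (45.184,14.951) -> (40.334,17.751) [heading=150, draw]
FD 2.2: (40.334,17.751) -> (38.429,18.851) [heading=150, draw]
Final: pos=(38.429,18.851), heading=150, 10 segment(s) drawn

Segment lengths:
  seg 1: (-6,-0.8) -> (-6,-14.6), length = 13.8
  seg 2: (-6,-14.6) -> (0.9,-26.551), length = 13.8
  seg 3: (4.191,-28.451) -> (16.142,-35.351), length = 13.8
  seg 4: (16.142,-35.351) -> (29.942,-35.351), length = 13.8
  seg 5: (33.233,-33.451) -> (45.184,-26.551), length = 13.8
  seg 6: (45.184,-26.551) -> (52.084,-14.6), length = 13.8
  seg 7: (52.084,-10.8) -> (52.084,3), length = 13.8
  seg 8: (52.084,3) -> (45.184,14.951), length = 13.8
  seg 9: (45.184,14.951) -> (40.334,17.751), length = 5.6
  seg 10: (40.334,17.751) -> (38.429,18.851), length = 2.2
Total = 118.2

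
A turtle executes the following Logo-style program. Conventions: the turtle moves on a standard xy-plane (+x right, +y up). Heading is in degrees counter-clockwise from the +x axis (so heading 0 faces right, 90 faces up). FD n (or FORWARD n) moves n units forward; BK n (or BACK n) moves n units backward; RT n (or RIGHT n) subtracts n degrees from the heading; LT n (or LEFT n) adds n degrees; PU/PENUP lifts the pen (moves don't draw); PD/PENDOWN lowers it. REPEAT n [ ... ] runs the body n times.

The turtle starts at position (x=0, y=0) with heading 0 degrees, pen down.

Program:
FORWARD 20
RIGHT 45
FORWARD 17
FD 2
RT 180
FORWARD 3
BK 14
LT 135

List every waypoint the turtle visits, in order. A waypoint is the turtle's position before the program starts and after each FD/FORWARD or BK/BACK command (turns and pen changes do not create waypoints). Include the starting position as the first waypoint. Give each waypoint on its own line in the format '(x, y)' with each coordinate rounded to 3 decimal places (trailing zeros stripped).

Answer: (0, 0)
(20, 0)
(32.021, -12.021)
(33.435, -13.435)
(31.314, -11.314)
(41.213, -21.213)

Derivation:
Executing turtle program step by step:
Start: pos=(0,0), heading=0, pen down
FD 20: (0,0) -> (20,0) [heading=0, draw]
RT 45: heading 0 -> 315
FD 17: (20,0) -> (32.021,-12.021) [heading=315, draw]
FD 2: (32.021,-12.021) -> (33.435,-13.435) [heading=315, draw]
RT 180: heading 315 -> 135
FD 3: (33.435,-13.435) -> (31.314,-11.314) [heading=135, draw]
BK 14: (31.314,-11.314) -> (41.213,-21.213) [heading=135, draw]
LT 135: heading 135 -> 270
Final: pos=(41.213,-21.213), heading=270, 5 segment(s) drawn
Waypoints (6 total):
(0, 0)
(20, 0)
(32.021, -12.021)
(33.435, -13.435)
(31.314, -11.314)
(41.213, -21.213)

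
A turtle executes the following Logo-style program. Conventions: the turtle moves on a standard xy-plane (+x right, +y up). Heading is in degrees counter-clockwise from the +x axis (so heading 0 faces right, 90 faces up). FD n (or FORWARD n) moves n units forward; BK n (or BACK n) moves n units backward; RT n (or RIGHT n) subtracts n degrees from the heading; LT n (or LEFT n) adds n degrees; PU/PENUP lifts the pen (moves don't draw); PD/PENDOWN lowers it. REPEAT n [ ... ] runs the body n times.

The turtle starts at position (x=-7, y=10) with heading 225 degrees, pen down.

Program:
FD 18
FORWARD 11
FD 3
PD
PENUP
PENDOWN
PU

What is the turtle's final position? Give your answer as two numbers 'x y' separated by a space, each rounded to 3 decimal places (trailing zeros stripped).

Answer: -29.627 -12.627

Derivation:
Executing turtle program step by step:
Start: pos=(-7,10), heading=225, pen down
FD 18: (-7,10) -> (-19.728,-2.728) [heading=225, draw]
FD 11: (-19.728,-2.728) -> (-27.506,-10.506) [heading=225, draw]
FD 3: (-27.506,-10.506) -> (-29.627,-12.627) [heading=225, draw]
PD: pen down
PU: pen up
PD: pen down
PU: pen up
Final: pos=(-29.627,-12.627), heading=225, 3 segment(s) drawn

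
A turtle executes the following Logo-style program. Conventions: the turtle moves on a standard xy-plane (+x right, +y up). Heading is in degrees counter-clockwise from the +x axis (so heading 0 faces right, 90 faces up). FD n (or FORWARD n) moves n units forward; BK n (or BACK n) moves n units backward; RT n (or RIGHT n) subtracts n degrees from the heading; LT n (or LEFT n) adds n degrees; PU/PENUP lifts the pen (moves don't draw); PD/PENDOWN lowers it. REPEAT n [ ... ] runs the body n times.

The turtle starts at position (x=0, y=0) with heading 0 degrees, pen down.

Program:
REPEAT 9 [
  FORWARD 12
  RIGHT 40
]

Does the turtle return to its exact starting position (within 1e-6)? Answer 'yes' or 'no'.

Answer: yes

Derivation:
Executing turtle program step by step:
Start: pos=(0,0), heading=0, pen down
REPEAT 9 [
  -- iteration 1/9 --
  FD 12: (0,0) -> (12,0) [heading=0, draw]
  RT 40: heading 0 -> 320
  -- iteration 2/9 --
  FD 12: (12,0) -> (21.193,-7.713) [heading=320, draw]
  RT 40: heading 320 -> 280
  -- iteration 3/9 --
  FD 12: (21.193,-7.713) -> (23.276,-19.531) [heading=280, draw]
  RT 40: heading 280 -> 240
  -- iteration 4/9 --
  FD 12: (23.276,-19.531) -> (17.276,-29.923) [heading=240, draw]
  RT 40: heading 240 -> 200
  -- iteration 5/9 --
  FD 12: (17.276,-29.923) -> (6,-34.028) [heading=200, draw]
  RT 40: heading 200 -> 160
  -- iteration 6/9 --
  FD 12: (6,-34.028) -> (-5.276,-29.923) [heading=160, draw]
  RT 40: heading 160 -> 120
  -- iteration 7/9 --
  FD 12: (-5.276,-29.923) -> (-11.276,-19.531) [heading=120, draw]
  RT 40: heading 120 -> 80
  -- iteration 8/9 --
  FD 12: (-11.276,-19.531) -> (-9.193,-7.713) [heading=80, draw]
  RT 40: heading 80 -> 40
  -- iteration 9/9 --
  FD 12: (-9.193,-7.713) -> (0,0) [heading=40, draw]
  RT 40: heading 40 -> 0
]
Final: pos=(0,0), heading=0, 9 segment(s) drawn

Start position: (0, 0)
Final position: (0, 0)
Distance = 0; < 1e-6 -> CLOSED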